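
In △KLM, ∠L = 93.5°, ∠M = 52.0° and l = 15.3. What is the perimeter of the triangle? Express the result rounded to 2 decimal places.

The third angle is ∠K = 180° − ∠L − ∠M = 34.50°.
Law of sines: k = l·sin K/sin L ≈ 8.6822.
Law of sines: m = l·sin M/sin L ≈ 12.079.
Semiperimeter s = (8.6822+15.3+12.079)/2 = 18.031.
Perimeter = 8.6822 + 15.3 + 12.079 = 36.061.

perimeter ≈ 36.06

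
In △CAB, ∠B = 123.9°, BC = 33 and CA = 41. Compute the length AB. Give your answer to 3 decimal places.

Law of sines: sin A = BC·sin B/CA ≈ 0.66806.
Since CA ≥ BC, only the acute value applies: ∠A ≈ 41.92°.
Then ∠C = 180° − ∠B − ∠A ≈ 14.18°.
Law of sines gives AB = CA·sin C/sin B ≈ 12.103.

12.103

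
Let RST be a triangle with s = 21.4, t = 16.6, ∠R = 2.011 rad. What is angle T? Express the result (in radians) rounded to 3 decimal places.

∠T ≈ 0.485 rad

By the law of cosines, r² = s² + t² − 2·s·t·cos R = 1036.3, so r ≈ 32.191.
Law of cosines again: cos T = (r² + s² − t²)/(2·r·s) ≈ 0.88452, so ∠T ≈ 0.485 rad.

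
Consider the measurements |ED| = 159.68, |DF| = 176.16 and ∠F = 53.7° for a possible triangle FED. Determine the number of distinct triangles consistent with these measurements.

|DF|·sin F = 176.16·sin(53.7°) ≈ 142.
Since |DF| sin F < |ED| < |DF| (142 < 159.68 < 176.16), two triangles exist.

2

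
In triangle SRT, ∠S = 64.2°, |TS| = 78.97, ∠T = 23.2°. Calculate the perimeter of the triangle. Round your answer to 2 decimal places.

181.28

The third angle is ∠R = 180° − ∠T − ∠S = 92.60°.
Law of sines: |RT| = |TS|·sin S/sin R ≈ 71.171.
Law of sines: |SR| = |TS|·sin T/sin R ≈ 31.142.
Semiperimeter s = (71.171+78.97+31.142)/2 = 90.642.
Perimeter = 71.171 + 78.97 + 31.142 = 181.28.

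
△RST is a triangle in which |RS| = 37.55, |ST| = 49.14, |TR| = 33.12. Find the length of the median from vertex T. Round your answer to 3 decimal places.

m_T ≈ 37.461

Median from T: ½√(2·|ST|² + 2·|TR|² − |RS|²) ≈ 37.461.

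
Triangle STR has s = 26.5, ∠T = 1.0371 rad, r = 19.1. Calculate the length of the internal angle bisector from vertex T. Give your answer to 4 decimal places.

19.2812

By the law of cosines, t² = r² + s² − 2·r·s·cos T = 552.08, so t ≈ 23.496.
The bisector from T has length 2·r·s·cos(∠T/2)/(r+s) ≈ 19.281.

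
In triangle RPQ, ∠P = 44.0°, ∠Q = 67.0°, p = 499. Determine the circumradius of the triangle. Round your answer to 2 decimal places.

The third angle is ∠R = 180° − ∠P − ∠Q = 69.00°.
Law of sines: r = p·sin R/sin P ≈ 670.63.
Law of sines: q = p·sin Q/sin P ≈ 661.23.
Circumradius = p/(2 sin P) ≈ 359.17.

359.17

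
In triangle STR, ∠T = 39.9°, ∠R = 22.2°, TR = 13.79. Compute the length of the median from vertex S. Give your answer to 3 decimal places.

m_S ≈ 4.464

The third angle is ∠S = 180° − ∠T − ∠R = 117.90°.
Law of sines: RS = TR·sin T/sin S ≈ 10.009.
Law of sines: ST = TR·sin R/sin S ≈ 5.8957.
Median from S: ½√(2·RS² + 2·ST² − TR²) ≈ 4.4641.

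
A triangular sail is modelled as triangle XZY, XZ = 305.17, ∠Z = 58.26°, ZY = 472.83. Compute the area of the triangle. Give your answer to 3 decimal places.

Area = ½·XZ·ZY·sin Z ≈ 61357.

61356.788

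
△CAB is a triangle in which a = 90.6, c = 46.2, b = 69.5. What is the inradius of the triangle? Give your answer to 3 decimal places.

15.270

Semiperimeter s = (46.2 + 90.6 + 69.5)/2 = 103.15.
Heron's formula: area = √(103.15·56.95·12.55·33.65) ≈ 1575.1.
Inradius = area/s = 1575.1/103.15 ≈ 15.27.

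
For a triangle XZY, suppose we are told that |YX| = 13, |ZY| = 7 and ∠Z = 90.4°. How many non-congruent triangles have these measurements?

1

|ZY|·sin Z = 7·sin(90.4°) ≈ 7.
Since ∠Z is not acute, a triangle exists only if |YX| > |ZY|; here |YX| > |ZY|, so there is exactly one triangle.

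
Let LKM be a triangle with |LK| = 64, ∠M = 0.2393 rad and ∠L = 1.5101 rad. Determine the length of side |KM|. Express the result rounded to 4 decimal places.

The third angle is ∠K = π − ∠M − ∠L = 1.3922 rad.
Law of sines: |KM| = |LK|·sin L/sin M ≈ 269.52.

269.5192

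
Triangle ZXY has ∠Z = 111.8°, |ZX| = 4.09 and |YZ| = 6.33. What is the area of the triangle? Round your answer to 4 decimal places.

Area = ½·|YZ|·|ZX|·sin Z ≈ 12.019.

12.0191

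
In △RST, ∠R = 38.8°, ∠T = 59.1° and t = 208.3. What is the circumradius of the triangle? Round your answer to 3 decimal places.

121.378

The third angle is ∠S = 180° − ∠T − ∠R = 82.10°.
Law of sines: r = t·sin R/sin T ≈ 152.11.
Law of sines: s = t·sin S/sin T ≈ 240.45.
Circumradius = t/(2 sin T) ≈ 121.38.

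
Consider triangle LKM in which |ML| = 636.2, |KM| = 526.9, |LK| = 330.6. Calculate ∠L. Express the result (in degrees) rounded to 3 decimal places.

By the law of cosines, cos L = (|ML|² + |LK|² − |KM|²) / (2·|ML|·|LK|) ≈ 0.56204, so ∠L ≈ 55.80°.

55.803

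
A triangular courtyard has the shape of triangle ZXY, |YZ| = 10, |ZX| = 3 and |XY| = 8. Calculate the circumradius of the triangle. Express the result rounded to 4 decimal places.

By the law of cosines, cos Z = (|YZ|² + |ZX|² − |XY|²) / (2·|YZ|·|ZX|) ≈ 0.75000, so ∠Z ≈ 41.41°.
Circumradius = |XY|/(2 sin Z) ≈ 6.0474.

R ≈ 6.0474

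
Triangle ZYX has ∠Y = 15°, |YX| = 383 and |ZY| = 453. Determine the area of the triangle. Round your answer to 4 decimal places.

area ≈ 22452.4228

Area = ½·|ZY|·|YX|·sin Y ≈ 22452.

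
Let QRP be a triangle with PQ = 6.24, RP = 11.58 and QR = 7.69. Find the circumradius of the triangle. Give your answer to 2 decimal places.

By the law of cosines, cos Q = (PQ² + QR² − RP²) / (2·PQ·QR) ≈ -0.37535, so ∠Q ≈ 112.05°.
Circumradius = RP/(2 sin Q) ≈ 6.2467.

6.25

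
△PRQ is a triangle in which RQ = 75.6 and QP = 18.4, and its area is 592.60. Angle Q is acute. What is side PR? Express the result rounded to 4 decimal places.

From area = ½·RQ·QP·sin Q, we get sin Q = 2·area/(RQ·QP) ≈ 0.85202.
Taking the acute solution, ∠Q ≈ 58.43°.
Law of cosines then gives PR ≈ 67.805.

67.8048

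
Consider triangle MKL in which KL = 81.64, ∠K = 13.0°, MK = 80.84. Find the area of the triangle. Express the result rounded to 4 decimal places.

Area = ½·MK·KL·sin K ≈ 742.31.

742.3135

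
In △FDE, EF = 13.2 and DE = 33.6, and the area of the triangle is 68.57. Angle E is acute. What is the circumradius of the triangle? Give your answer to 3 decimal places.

R ≈ 34.668

From area = ½·DE·EF·sin E, we get sin E = 2·area/(DE·EF) ≈ 0.30921.
Taking the acute solution, ∠E ≈ 0.314 rad.
Law of cosines then gives FD ≈ 21.439.
Circumradius = FD/(2 sin E) ≈ 34.668.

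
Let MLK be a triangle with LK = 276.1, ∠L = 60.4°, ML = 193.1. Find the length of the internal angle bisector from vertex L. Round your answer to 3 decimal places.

196.414

By the law of cosines, KM² = ML² + LK² − 2·ML·LK·cos L = 60850, so KM ≈ 246.68.
The bisector from L has length 2·ML·LK·cos(∠L/2)/(ML+LK) ≈ 196.41.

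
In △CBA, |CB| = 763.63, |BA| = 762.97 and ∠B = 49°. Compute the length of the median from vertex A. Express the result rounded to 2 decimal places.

m_A ≈ 587.94

By the law of cosines, |AC|² = |CB|² + |BA|² − 2·|CB|·|BA|·cos B = 4.0078e+05, so |AC| ≈ 633.07.
Median from A: ½√(2·|BA|² + 2·|AC|² − |CB|²) ≈ 587.94.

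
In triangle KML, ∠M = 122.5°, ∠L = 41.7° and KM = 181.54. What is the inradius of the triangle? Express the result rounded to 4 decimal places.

The third angle is ∠K = 180° − ∠M − ∠L = 15.80°.
Law of sines: ML = KM·sin K/sin L ≈ 74.305.
Law of sines: LK = KM·sin M/sin L ≈ 230.16.
Area = ½·KM·ML·sin M ≈ 5688.4.
Semiperimeter s = (74.305+230.16+181.54)/2 = 243.
Inradius = area/s = 5688.4/243 ≈ 23.409.

r ≈ 23.4087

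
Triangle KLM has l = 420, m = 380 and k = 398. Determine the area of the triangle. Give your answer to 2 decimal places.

Semiperimeter s = (398 + 420 + 380)/2 = 599.
Heron's formula: area = √(599·201·179·219) ≈ 68701.

area ≈ 68700.52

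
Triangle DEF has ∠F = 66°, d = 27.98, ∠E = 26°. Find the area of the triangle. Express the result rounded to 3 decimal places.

The third angle is ∠D = 180° − ∠E − ∠F = 88.00°.
Law of sines: e = d·sin E/sin D ≈ 12.273.
Law of sines: f = d·sin F/sin D ≈ 25.577.
Area = ½·d·e·sin F ≈ 156.86.

area ≈ 156.856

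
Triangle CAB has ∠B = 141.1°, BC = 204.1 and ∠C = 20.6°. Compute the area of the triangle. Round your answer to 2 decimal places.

area ≈ 14656.09

The third angle is ∠A = 180° − ∠B − ∠C = 18.30°.
Law of sines: AB = BC·sin C/sin A ≈ 228.7.
Law of sines: CA = BC·sin B/sin A ≈ 408.19.
Area = ½·BC·AB·sin B ≈ 14656.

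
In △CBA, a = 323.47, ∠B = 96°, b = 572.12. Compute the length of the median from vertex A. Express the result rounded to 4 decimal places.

Law of sines: sin A = a·sin B/b ≈ 0.56229.
Since b ≥ a, only the acute value applies: ∠A ≈ 34.21°.
Then ∠C = 180° − ∠B − ∠A ≈ 49.79°.
Law of sines gives c = b·sin C/sin B ≈ 439.3.
Median from A: ½√(2·c² + 2·b² − a²) ≈ 483.73.

m_A ≈ 483.7285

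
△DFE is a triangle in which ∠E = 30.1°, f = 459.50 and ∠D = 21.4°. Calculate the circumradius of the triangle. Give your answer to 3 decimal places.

The third angle is ∠F = 180° − ∠E − ∠D = 128.50°.
Law of sines: d = f·sin D/sin F ≈ 214.23.
Law of sines: e = f·sin E/sin F ≈ 294.46.
Circumradius = f/(2 sin F) ≈ 293.57.

R ≈ 293.570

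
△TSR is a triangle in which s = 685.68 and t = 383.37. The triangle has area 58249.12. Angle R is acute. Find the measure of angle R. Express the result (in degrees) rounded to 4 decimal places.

26.3069

From area = ½·t·s·sin R, we get sin R = 2·area/(t·s) ≈ 0.44318.
Taking the acute solution, ∠R ≈ 26.31°.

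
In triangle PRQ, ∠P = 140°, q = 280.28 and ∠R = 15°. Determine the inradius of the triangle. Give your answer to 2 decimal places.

The third angle is ∠Q = 180° − ∠P − ∠R = 25.00°.
Law of sines: p = q·sin P/sin Q ≈ 426.3.
Law of sines: r = q·sin R/sin Q ≈ 171.65.
Area = ½·q·p·sin R ≈ 15462.
Semiperimeter s = (426.3+171.65+280.28)/2 = 439.11.
Inradius = area/s = 15462/439.11 ≈ 35.212.

35.21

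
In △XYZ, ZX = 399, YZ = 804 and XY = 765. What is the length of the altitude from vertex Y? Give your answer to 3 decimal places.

755.076

Semiperimeter s = (804 + 399 + 765)/2 = 984.
Heron's formula: area = √(984·180·585·219) ≈ 1.5064e+05.
The altitude from Y has length 2·area/ZX ≈ 755.08.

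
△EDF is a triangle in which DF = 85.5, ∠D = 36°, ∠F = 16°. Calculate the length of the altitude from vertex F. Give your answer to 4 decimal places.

The third angle is ∠E = 180° − ∠D − ∠F = 128.00°.
Law of sines: FE = DF·sin D/sin E ≈ 63.775.
Law of sines: ED = DF·sin F/sin E ≈ 29.907.
Area = ½·DF·FE·sin F ≈ 751.5.
The altitude from F has length 2·area/ED ≈ 50.256.

h_F ≈ 50.2556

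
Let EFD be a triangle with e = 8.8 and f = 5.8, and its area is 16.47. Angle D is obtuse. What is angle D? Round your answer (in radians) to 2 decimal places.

∠D ≈ 2.44 rad

From area = ½·e·f·sin D, we get sin D = 2·area/(e·f) ≈ 0.64538.
Taking the obtuse solution, ∠D ≈ 2.440 rad.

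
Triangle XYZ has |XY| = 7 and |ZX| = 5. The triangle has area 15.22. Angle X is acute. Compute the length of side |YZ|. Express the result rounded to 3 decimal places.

6.281

From area = ½·|ZX|·|XY|·sin X, we get sin X = 2·area/(|ZX|·|XY|) ≈ 0.86971.
Taking the acute solution, ∠X ≈ 60.43°.
Law of cosines then gives |YZ| ≈ 6.281.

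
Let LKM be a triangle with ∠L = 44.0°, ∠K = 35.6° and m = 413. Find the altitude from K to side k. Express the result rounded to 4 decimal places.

The third angle is ∠M = 180° − ∠L − ∠K = 100.40°.
Law of sines: l = m·sin L/sin M ≈ 291.69.
Law of sines: k = m·sin K/sin M ≈ 244.43.
Area = ½·m·l·sin K ≈ 35063.
The altitude from K has length 2·area/k ≈ 286.89.

h_K ≈ 286.8939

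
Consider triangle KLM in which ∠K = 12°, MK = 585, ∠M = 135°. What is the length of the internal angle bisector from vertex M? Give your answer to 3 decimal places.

The third angle is ∠L = 180° − ∠M − ∠K = 33.00°.
Law of sines: LM = MK·sin K/sin L ≈ 223.32.
Law of sines: KL = MK·sin M/sin L ≈ 759.51.
The bisector from M has length 2·LM·MK·cos(∠M/2)/(LM+MK) ≈ 123.7.

123.700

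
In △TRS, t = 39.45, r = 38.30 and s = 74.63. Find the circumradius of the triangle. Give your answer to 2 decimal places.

By the law of cosines, cos T = (r² + s² − t²) / (2·r·s) ≈ 0.95864, so ∠T ≈ 16.54°.
Circumradius = t/(2 sin T) ≈ 69.304.

69.30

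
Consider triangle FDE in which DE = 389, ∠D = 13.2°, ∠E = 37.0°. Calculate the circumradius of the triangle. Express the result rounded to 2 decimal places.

The third angle is ∠F = 180° − ∠D − ∠E = 129.80°.
Law of sines: EF = DE·sin D/sin F ≈ 115.62.
Law of sines: FD = DE·sin E/sin F ≈ 304.71.
Circumradius = DE/(2 sin F) ≈ 253.16.

253.16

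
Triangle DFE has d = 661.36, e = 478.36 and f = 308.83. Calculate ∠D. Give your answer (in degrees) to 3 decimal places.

∠D ≈ 112.526°

By the law of cosines, cos D = (f² + e² − d²) / (2·f·e) ≈ -0.38310, so ∠D ≈ 112.53°.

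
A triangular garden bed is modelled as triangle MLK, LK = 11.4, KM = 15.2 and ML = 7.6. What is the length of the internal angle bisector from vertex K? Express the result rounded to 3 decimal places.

t_K ≈ 12.615

By the law of cosines, cos K = (LK² + KM² − ML²) / (2·LK·KM) ≈ 0.87500, so ∠K ≈ 28.96°.
The bisector from K has length 2·LK·KM·cos(∠K/2)/(LK+KM) ≈ 12.615.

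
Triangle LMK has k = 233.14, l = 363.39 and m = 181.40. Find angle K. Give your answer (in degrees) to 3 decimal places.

32.972

By the law of cosines, cos K = (l² + m² − k²) / (2·l·m) ≈ 0.83894, so ∠K ≈ 32.97°.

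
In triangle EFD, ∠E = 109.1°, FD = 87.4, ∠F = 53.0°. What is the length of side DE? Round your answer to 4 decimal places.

The third angle is ∠D = 180° − ∠E − ∠F = 17.90°.
Law of sines: DE = FD·sin F/sin E ≈ 73.867.

73.8672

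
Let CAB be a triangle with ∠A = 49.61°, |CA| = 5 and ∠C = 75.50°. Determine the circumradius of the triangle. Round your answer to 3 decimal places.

R ≈ 3.056

The third angle is ∠B = 180° − ∠C − ∠A = 54.89°.
Law of sines: |AB| = |CA|·sin C/sin B ≈ 5.9174.
Law of sines: |BC| = |CA|·sin A/sin B ≈ 4.6553.
Circumradius = |CA|/(2 sin B) ≈ 3.0561.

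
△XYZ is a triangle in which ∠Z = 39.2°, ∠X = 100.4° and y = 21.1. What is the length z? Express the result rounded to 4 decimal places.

20.5762

The third angle is ∠Y = 180° − ∠Z − ∠X = 40.40°.
Law of sines: z = y·sin Z/sin Y ≈ 20.576.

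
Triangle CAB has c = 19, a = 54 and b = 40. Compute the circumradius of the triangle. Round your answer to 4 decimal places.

By the law of cosines, cos C = (a² + b² − c²) / (2·a·b) ≈ 0.96181, so ∠C ≈ 15.89°.
Circumradius = c/(2 sin C) ≈ 34.705.

R ≈ 34.7053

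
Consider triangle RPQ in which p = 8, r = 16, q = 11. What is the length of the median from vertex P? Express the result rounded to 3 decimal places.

Median from P: ½√(2·q² + 2·r² − p²) ≈ 13.134.

13.134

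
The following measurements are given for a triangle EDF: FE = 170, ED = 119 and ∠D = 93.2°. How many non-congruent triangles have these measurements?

1

ED·sin D = 119·sin(93.2°) ≈ 118.8.
Since ∠D is not acute, a triangle exists only if FE > ED; here FE > ED, so there is exactly one triangle.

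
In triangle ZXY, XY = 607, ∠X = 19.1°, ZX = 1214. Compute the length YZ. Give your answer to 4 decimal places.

670.5096

By the law of cosines, YZ² = ZX² + XY² − 2·ZX·XY·cos X = 4.4958e+05, so YZ ≈ 670.51.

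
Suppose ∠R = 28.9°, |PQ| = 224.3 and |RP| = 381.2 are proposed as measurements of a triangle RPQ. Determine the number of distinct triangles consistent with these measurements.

|RP|·sin R = 381.2·sin(28.9°) ≈ 184.2.
Since |RP| sin R < |PQ| < |RP| (184.2 < 224.3 < 381.2), two triangles exist.

2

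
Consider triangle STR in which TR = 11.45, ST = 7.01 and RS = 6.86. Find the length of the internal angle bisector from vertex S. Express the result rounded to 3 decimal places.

3.914

By the law of cosines, cos S = (RS² + ST² − TR²) / (2·RS·ST) ≈ -0.36290, so ∠S ≈ 111.28°.
The bisector from S has length 2·RS·ST·cos(∠S/2)/(RS+ST) ≈ 3.9137.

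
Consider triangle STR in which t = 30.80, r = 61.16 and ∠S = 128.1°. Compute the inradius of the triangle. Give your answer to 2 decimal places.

8.44

By the law of cosines, s² = t² + r² − 2·t·r·cos S = 7013.8, so s ≈ 83.749.
Area = ½·t·r·sin S ≈ 741.19.
Semiperimeter p = (83.749+30.8+61.16)/2 = 87.854.
Inradius = area/p = 741.19/87.854 ≈ 8.4365.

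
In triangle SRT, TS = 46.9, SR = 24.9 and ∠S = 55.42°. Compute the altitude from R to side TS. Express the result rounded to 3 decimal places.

20.501

By the law of cosines, RT² = TS² + SR² − 2·TS·SR·cos S = 1494, so RT ≈ 38.653.
Area = ½·TS·SR·sin S ≈ 480.75.
The altitude from R has length 2·area/TS ≈ 20.501.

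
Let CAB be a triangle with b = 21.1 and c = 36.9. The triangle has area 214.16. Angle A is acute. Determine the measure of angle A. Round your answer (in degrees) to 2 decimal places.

From area = ½·b·c·sin A, we get sin A = 2·area/(b·c) ≈ 0.55012.
Taking the acute solution, ∠A ≈ 33.38°.

33.38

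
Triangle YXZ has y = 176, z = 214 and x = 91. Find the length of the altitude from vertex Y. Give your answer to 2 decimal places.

89.08

Semiperimeter s = (176 + 91 + 214)/2 = 240.5.
Heron's formula: area = √(240.5·64.5·149.5·26.5) ≈ 7839.4.
The altitude from Y has length 2·area/y ≈ 89.084.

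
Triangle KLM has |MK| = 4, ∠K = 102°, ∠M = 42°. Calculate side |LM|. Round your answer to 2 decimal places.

6.66

The third angle is ∠L = 180° − ∠M − ∠K = 36.00°.
Law of sines: |LM| = |MK|·sin K/sin L ≈ 6.6565.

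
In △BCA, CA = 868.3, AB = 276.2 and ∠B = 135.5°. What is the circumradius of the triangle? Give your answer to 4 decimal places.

619.4097

Law of sines: sin C = AB·sin B/CA ≈ 0.22295.
Since CA ≥ AB, only the acute value applies: ∠C ≈ 12.88°.
Then ∠A = 180° − ∠B − ∠C ≈ 31.62°.
Law of sines gives BC = CA·sin A/sin B ≈ 649.44.
Circumradius = CA/(2 sin B) ≈ 619.41.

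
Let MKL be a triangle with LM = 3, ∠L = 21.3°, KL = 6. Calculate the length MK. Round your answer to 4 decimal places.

3.3851

By the law of cosines, MK² = KL² + LM² − 2·KL·LM·cos L = 11.459, so MK ≈ 3.3851.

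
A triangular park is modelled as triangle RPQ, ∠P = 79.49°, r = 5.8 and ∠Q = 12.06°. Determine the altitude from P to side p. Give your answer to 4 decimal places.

h_P ≈ 1.2118

The third angle is ∠R = 180° − ∠P − ∠Q = 88.45°.
Law of sines: p = r·sin P/sin R ≈ 5.7048.
Law of sines: q = r·sin Q/sin R ≈ 1.2123.
Area = ½·r·p·sin Q ≈ 3.4566.
The altitude from P has length 2·area/p ≈ 1.2118.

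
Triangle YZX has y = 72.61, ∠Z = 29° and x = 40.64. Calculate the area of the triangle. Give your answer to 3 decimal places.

area ≈ 715.305

Area = ½·x·y·sin Z ≈ 715.31.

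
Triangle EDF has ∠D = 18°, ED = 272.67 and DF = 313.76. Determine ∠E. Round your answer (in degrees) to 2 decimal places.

∠E ≈ 104.86°

By the law of cosines, FE² = ED² + DF² − 2·ED·DF·cos D = 10063, so FE ≈ 100.31.
Law of cosines again: cos E = (FE² + ED² − DF²)/(2·FE·ED) ≈ -0.25653, so ∠E ≈ 104.86°.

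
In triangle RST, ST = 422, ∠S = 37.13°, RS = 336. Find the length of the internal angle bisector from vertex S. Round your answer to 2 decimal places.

354.65

By the law of cosines, TR² = RS² + ST² − 2·RS·ST·cos S = 64888, so TR ≈ 254.73.
The bisector from S has length 2·RS·ST·cos(∠S/2)/(RS+ST) ≈ 354.65.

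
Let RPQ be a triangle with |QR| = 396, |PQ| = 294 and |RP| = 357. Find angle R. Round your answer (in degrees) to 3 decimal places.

By the law of cosines, cos R = (|QR|² + |RP|² − |PQ|²) / (2·|QR|·|RP|) ≈ 0.69968, so ∠R ≈ 45.60°.

45.599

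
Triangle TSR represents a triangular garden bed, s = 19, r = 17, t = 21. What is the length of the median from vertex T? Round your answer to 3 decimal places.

14.654

Median from T: ½√(2·s² + 2·r² − t²) ≈ 14.654.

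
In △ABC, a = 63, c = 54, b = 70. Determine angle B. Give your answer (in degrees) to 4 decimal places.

∠B ≈ 73.0378°

By the law of cosines, cos B = (c² + a² − b²) / (2·c·a) ≈ 0.29174, so ∠B ≈ 73.04°.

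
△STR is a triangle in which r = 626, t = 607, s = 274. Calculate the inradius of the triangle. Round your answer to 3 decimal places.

Semiperimeter p = (274 + 607 + 626)/2 = 753.5.
Heron's formula: area = √(753.5·479.5·146.5·127.5) ≈ 82150.
Inradius = area/p = 82150/753.5 ≈ 109.03.

109.025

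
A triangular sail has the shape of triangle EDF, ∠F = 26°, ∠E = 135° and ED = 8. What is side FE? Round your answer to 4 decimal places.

5.9414

The third angle is ∠D = 180° − ∠F − ∠E = 19.00°.
Law of sines: FE = ED·sin D/sin F ≈ 5.9414.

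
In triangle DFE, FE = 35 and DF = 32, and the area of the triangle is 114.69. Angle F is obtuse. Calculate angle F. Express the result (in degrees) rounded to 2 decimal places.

∠F ≈ 168.18°

From area = ½·DF·FE·sin F, we get sin F = 2·area/(DF·FE) ≈ 0.20480.
Taking the obtuse solution, ∠F ≈ 168.18°.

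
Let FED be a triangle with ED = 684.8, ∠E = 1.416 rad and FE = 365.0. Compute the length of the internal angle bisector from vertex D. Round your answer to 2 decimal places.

By the law of cosines, DF² = FE² + ED² − 2·FE·ED·cos E = 5.251e+05, so DF ≈ 724.64.
Law of cosines again: cos D = (ED² + DF² − FE²)/(2·ED·DF) ≈ 0.86736, so ∠D ≈ 0.521 rad.
The bisector from D has length 2·ED·DF·cos(∠D/2)/(ED+DF) ≈ 680.41.

680.41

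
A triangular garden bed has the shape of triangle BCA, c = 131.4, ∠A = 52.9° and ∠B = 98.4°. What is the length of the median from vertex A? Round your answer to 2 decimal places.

The third angle is ∠C = 180° − ∠A − ∠B = 28.70°.
Law of sines: b = c·sin B/sin C ≈ 270.69.
Law of sines: a = c·sin A/sin C ≈ 218.24.
Median from A: ½√(2·b² + 2·c² − a²) ≈ 182.65.

m_A ≈ 182.65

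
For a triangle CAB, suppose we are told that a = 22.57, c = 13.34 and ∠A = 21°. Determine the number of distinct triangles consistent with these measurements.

1

c·sin A = 13.34·sin(21°) ≈ 4.781.
Since a ≥ c, exactly one triangle exists.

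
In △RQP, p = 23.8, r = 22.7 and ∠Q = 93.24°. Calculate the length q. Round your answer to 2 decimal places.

By the law of cosines, q² = p² + r² − 2·p·r·cos Q = 1142.8, so q ≈ 33.805.

33.81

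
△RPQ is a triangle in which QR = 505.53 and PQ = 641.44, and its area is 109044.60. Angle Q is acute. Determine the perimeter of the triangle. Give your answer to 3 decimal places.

From area = ½·PQ·QR·sin Q, we get sin Q = 2·area/(PQ·QR) ≈ 0.67256.
Taking the acute solution, ∠Q ≈ 42.26°.
Law of cosines then gives RP ≈ 432.51.
Perimeter = 641.44 + 505.53 + 432.51 = 1579.5.

1579.478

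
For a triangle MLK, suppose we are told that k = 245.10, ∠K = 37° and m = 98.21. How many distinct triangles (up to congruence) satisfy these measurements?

m·sin K = 98.21·sin(37°) ≈ 59.1.
Since k ≥ m, exactly one triangle exists.

1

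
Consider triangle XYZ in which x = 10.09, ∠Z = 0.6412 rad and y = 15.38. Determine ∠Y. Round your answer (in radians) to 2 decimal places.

∠Y ≈ 1.81 rad

By the law of cosines, z² = x² + y² − 2·x·y·cos Z = 89.63, so z ≈ 9.4673.
Law of cosines again: cos Y = (z² + x² − y²)/(2·z·x) ≈ -0.23610, so ∠Y ≈ 1.8091 rad.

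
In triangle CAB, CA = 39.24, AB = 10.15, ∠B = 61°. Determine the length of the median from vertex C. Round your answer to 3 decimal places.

Law of sines: sin C = AB·sin B/CA ≈ 0.22623.
Since CA ≥ AB, only the acute value applies: ∠C ≈ 13.08°.
Then ∠A = 180° − ∠B − ∠C ≈ 105.92°.
Law of sines gives BC = CA·sin A/sin B ≈ 43.143.
Median from C: ½√(2·BC² + 2·CA² − AB²) ≈ 40.924.

m_C ≈ 40.924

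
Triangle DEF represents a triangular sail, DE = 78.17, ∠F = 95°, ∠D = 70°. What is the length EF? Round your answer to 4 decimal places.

The third angle is ∠E = 180° − ∠F − ∠D = 15.00°.
Law of sines: EF = DE·sin D/sin F ≈ 73.736.

73.7364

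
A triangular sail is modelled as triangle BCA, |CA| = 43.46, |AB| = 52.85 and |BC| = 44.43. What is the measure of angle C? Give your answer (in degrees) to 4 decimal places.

By the law of cosines, cos C = (|BC|² + |CA|² − |AB|²) / (2·|BC|·|CA|) ≈ 0.27698, so ∠C ≈ 73.92°.

73.9197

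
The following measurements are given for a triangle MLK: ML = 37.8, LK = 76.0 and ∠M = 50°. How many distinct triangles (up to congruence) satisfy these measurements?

1

ML·sin M = 37.8·sin(50°) ≈ 28.96.
Since LK ≥ ML, exactly one triangle exists.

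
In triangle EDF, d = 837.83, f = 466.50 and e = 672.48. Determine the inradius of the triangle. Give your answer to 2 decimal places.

Semiperimeter s = (672.48 + 837.83 + 466.5)/2 = 988.4.
Heron's formula: area = √(988.4·315.92·150.57·521.9) ≈ 1.5665e+05.
Inradius = area/s = 1.5665e+05/988.4 ≈ 158.49.

r ≈ 158.49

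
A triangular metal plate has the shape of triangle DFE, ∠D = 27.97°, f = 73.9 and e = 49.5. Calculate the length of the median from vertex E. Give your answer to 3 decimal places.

53.320

By the law of cosines, d² = f² + e² − 2·f·e·cos D = 1449.9, so d ≈ 38.078.
Median from E: ½√(2·d² + 2·f² − e²) ≈ 53.32.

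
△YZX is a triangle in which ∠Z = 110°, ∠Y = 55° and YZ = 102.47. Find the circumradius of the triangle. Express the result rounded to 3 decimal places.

The third angle is ∠X = 180° − ∠Y − ∠Z = 15.00°.
Law of sines: ZX = YZ·sin Y/sin X ≈ 324.31.
Law of sines: XY = YZ·sin Z/sin X ≈ 372.04.
Circumradius = YZ/(2 sin X) ≈ 197.96.

197.957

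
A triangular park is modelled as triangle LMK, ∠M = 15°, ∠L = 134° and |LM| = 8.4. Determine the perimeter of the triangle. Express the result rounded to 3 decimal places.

perimeter ≈ 24.353

The third angle is ∠K = 180° − ∠L − ∠M = 31.00°.
Law of sines: |MK| = |LM|·sin L/sin K ≈ 11.732.
Law of sines: |KL| = |LM|·sin M/sin K ≈ 4.2212.
Semiperimeter s = (11.732+4.2212+8.4)/2 = 12.177.
Perimeter = 11.732 + 4.2212 + 8.4 = 24.353.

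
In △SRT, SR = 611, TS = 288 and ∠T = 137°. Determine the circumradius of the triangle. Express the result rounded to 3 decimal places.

447.948

Law of sines: sin R = TS·sin T/SR ≈ 0.32147.
Since SR ≥ TS, only the acute value applies: ∠R ≈ 18.75°.
Then ∠S = 180° − ∠T − ∠R ≈ 24.25°.
Law of sines gives RT = SR·sin S/sin T ≈ 367.94.
Circumradius = SR/(2 sin T) ≈ 447.95.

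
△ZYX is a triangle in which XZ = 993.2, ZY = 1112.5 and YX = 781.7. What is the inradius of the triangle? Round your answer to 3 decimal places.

r ≈ 261.567

Semiperimeter s = (781.7 + 993.2 + 1112.5)/2 = 1443.7.
Heron's formula: area = √(1443.7·662·450.5·331.2) ≈ 3.7762e+05.
Inradius = area/s = 3.7762e+05/1443.7 ≈ 261.57.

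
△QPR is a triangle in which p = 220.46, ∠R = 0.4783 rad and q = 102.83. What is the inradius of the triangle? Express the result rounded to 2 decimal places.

By the law of cosines, r² = q² + p² − 2·q·p·cos R = 18925, so r ≈ 137.57.
Area = ½·q·p·sin R ≈ 5217.1.
Semiperimeter s = (102.83+220.46+137.57)/2 = 230.43.
Inradius = area/s = 5217.1/230.43 ≈ 22.641.

22.64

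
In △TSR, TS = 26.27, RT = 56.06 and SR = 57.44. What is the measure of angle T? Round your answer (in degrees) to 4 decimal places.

∠T ≈ 79.5647°

By the law of cosines, cos T = (RT² + TS² − SR²) / (2·RT·TS) ≈ 0.18112, so ∠T ≈ 79.56°.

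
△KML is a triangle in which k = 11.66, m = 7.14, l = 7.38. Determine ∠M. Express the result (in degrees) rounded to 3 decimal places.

By the law of cosines, cos M = (l² + k² − m²) / (2·l·k) ≈ 0.81022, so ∠M ≈ 35.88°.

∠M ≈ 35.882°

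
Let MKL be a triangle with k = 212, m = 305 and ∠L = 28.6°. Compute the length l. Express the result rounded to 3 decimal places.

156.295

By the law of cosines, l² = m² + k² − 2·m·k·cos L = 24428, so l ≈ 156.3.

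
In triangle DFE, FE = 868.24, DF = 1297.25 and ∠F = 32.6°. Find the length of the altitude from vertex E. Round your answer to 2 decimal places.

By the law of cosines, ED² = DF² + FE² − 2·DF·FE·cos F = 5.3895e+05, so ED ≈ 734.13.
Area = ½·DF·FE·sin F ≈ 3.0342e+05.
The altitude from E has length 2·area/DF ≈ 467.78.

h_E ≈ 467.78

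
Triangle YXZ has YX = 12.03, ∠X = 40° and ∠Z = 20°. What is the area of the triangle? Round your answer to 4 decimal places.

area ≈ 117.7735

The third angle is ∠Y = 180° − ∠X − ∠Z = 120.00°.
Law of sines: XZ = YX·sin Y/sin Z ≈ 30.461.
Law of sines: ZY = YX·sin X/sin Z ≈ 22.609.
Area = ½·YX·XZ·sin X ≈ 117.77.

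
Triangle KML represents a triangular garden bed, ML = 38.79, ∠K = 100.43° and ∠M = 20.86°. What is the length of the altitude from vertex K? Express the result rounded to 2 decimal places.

12.00

The third angle is ∠L = 180° − ∠K − ∠M = 58.71°.
Law of sines: LK = ML·sin M/sin K ≈ 14.045.
Law of sines: KM = ML·sin L/sin K ≈ 33.705.
Area = ½·ML·LK·sin L ≈ 232.78.
The altitude from K has length 2·area/ML ≈ 12.002.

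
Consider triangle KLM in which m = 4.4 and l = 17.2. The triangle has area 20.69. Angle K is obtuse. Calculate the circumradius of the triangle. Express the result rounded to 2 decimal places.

From area = ½·l·m·sin K, we get sin K = 2·area/(l·m) ≈ 0.54678.
Taking the obtuse solution, ∠K ≈ 146.85°.
Law of cosines then gives k ≈ 21.022.
Circumradius = k/(2 sin K) ≈ 19.224.

19.22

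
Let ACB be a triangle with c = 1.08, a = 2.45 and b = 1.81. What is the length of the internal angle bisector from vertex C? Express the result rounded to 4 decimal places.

2.0370

By the law of cosines, cos C = (b² + a² − c²) / (2·b·a) ≈ 0.91467, so ∠C ≈ 0.416 rad.
The bisector from C has length 2·b·a·cos(∠C/2)/(b+a) ≈ 2.037.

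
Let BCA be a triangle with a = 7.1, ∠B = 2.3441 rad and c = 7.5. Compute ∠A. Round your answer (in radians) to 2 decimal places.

∠A ≈ 0.39 rad

By the law of cosines, b² = c² + a² − 2·c·a·cos B = 181.05, so b ≈ 13.456.
Law of cosines again: cos A = (b² + c² − a²)/(2·b·c) ≈ 0.92597, so ∠A ≈ 0.3872 rad.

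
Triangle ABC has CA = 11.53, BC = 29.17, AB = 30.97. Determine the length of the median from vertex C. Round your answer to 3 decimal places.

15.879

Median from C: ½√(2·BC² + 2·CA² − AB²) ≈ 15.879.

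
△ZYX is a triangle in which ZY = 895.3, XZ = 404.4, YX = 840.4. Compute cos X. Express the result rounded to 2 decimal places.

cos X ≈ 0.10

By the law of cosines, cos X = (YX² + XZ² − ZY²) / (2·YX·XZ) ≈ 0.10041, so ∠X ≈ 84.24°.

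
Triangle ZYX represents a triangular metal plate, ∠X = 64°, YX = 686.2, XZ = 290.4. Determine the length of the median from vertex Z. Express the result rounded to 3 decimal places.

m_Z ≈ 338.666

By the law of cosines, ZY² = YX² + XZ² − 2·YX·XZ·cos X = 3.8049e+05, so ZY ≈ 616.84.
Median from Z: ½√(2·XZ² + 2·ZY² − YX²) ≈ 338.67.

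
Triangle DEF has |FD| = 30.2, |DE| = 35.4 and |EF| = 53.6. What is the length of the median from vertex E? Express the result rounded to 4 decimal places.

Median from E: ½√(2·|DE|² + 2·|EF|² − |FD|²) ≈ 42.837.

42.8375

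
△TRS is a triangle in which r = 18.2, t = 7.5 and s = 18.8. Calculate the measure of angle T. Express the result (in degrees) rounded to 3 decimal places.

23.317

By the law of cosines, cos T = (r² + s² − t²) / (2·r·s) ≈ 0.91833, so ∠T ≈ 23.32°.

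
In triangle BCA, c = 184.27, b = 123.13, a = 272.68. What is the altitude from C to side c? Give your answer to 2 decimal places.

h_C ≈ 102.33

Semiperimeter s = (123.13 + 184.27 + 272.68)/2 = 290.04.
Heron's formula: area = √(290.04·166.91·105.77·17.36) ≈ 9428.1.
The altitude from C has length 2·area/c ≈ 102.33.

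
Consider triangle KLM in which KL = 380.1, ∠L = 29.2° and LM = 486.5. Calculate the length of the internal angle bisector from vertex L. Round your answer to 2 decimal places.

By the law of cosines, MK² = KL² + LM² − 2·KL·LM·cos L = 58319, so MK ≈ 241.49.
The bisector from L has length 2·KL·LM·cos(∠L/2)/(KL+LM) ≈ 412.99.

t_L ≈ 412.99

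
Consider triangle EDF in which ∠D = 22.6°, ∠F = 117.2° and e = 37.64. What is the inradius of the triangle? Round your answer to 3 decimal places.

The third angle is ∠E = 180° − ∠D − ∠F = 40.20°.
Law of sines: d = e·sin D/sin E ≈ 22.41.
Law of sines: f = e·sin F/sin E ≈ 51.867.
Area = ½·e·d·sin F ≈ 375.12.
Semiperimeter s = (37.64+22.41+51.867)/2 = 55.958.
Inradius = area/s = 375.12/55.958 ≈ 6.7036.

r ≈ 6.704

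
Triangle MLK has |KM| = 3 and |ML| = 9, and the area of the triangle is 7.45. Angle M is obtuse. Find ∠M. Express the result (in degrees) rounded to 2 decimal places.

146.51

From area = ½·|KM|·|ML|·sin M, we get sin M = 2·area/(|KM|·|ML|) ≈ 0.55185.
Taking the obtuse solution, ∠M ≈ 146.51°.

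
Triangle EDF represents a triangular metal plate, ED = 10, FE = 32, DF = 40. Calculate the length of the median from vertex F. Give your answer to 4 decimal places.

Median from F: ½√(2·DF² + 2·FE² − ED²) ≈ 35.875.

m_F ≈ 35.8748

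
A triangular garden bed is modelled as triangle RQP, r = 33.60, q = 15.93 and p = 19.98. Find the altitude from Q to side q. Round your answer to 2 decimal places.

h_Q ≈ 13.27

Semiperimeter s = (33.6 + 15.93 + 19.98)/2 = 34.755.
Heron's formula: area = √(34.755·1.155·18.825·14.775) ≈ 105.66.
The altitude from Q has length 2·area/q ≈ 13.266.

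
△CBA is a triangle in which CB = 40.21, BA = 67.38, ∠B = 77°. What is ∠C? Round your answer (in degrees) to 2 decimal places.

By the law of cosines, AC² = CB² + BA² − 2·CB·BA·cos B = 4938, so AC ≈ 70.271.
Law of cosines again: cos C = (AC² + CB² − BA²)/(2·AC·CB) ≈ 0.35652, so ∠C ≈ 69.11°.

∠C ≈ 69.11°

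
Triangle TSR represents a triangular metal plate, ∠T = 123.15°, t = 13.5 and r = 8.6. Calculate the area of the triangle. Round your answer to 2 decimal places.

24.18

Law of sines: sin R = r·sin T/t ≈ 0.53335.
Since t ≥ r, only the acute value applies: ∠R ≈ 32.23°.
Then ∠S = 180° − ∠T − ∠R ≈ 24.62°.
Law of sines gives s = t·sin S/sin T ≈ 6.7168.
Area = ½·t·r·sin S ≈ 24.181.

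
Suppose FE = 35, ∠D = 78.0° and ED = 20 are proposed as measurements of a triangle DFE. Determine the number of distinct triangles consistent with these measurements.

1

ED·sin D = 20·sin(78.0°) ≈ 19.56.
Since FE ≥ ED, exactly one triangle exists.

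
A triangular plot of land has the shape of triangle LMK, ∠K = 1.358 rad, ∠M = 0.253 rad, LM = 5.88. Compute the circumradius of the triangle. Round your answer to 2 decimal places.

R ≈ 3.01

The third angle is ∠L = π − ∠M − ∠K = 1.531 rad.
Law of sines: MK = LM·sin L/sin K ≈ 6.0108.
Law of sines: KL = LM·sin M/sin K ≈ 1.5058.
Circumradius = LM/(2 sin K) ≈ 3.0078.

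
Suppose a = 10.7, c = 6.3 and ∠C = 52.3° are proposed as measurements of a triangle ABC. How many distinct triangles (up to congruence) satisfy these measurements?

0

a·sin C = 10.7·sin(52.3°) ≈ 8.466.
Since c = 6.3 < 8.466 = a sin C, no triangle exists.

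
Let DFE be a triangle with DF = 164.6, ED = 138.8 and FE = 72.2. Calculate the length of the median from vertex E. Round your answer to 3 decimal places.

m_E ≈ 73.931

Median from E: ½√(2·FE² + 2·ED² − DF²) ≈ 73.931.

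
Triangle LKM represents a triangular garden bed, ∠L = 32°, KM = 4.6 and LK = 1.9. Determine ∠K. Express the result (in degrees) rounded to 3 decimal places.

∠K ≈ 135.357°

Law of sines: sin M = LK·sin L/KM ≈ 0.21888.
Since KM ≥ LK, only the acute value applies: ∠M ≈ 12.64°.
Then ∠K = 180° − ∠L − ∠M ≈ 135.36°.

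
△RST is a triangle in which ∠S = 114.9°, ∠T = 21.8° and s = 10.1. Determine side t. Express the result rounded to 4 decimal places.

4.1352

The third angle is ∠R = 180° − ∠S − ∠T = 43.30°.
Law of sines: t = s·sin T/sin S ≈ 4.1352.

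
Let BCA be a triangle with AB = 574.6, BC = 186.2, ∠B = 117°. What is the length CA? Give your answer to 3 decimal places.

By the law of cosines, CA² = AB² + BC² − 2·AB·BC·cos B = 4.6198e+05, so CA ≈ 679.69.

679.692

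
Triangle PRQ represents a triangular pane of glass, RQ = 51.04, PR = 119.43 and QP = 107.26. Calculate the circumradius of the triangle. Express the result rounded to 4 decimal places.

59.7209

By the law of cosines, cos P = (QP² + PR² − RQ²) / (2·QP·PR) ≈ 0.90410, so ∠P ≈ 25.30°.
Circumradius = RQ/(2 sin P) ≈ 59.721.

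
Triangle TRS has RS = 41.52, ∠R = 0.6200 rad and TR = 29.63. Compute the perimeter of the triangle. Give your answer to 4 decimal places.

95.6310

By the law of cosines, ST² = TR² + RS² − 2·TR·RS·cos R = 599.32, so ST ≈ 24.481.
Semiperimeter s = (41.52+24.481+29.63)/2 = 47.816.
Perimeter = 41.52 + 24.481 + 29.63 = 95.631.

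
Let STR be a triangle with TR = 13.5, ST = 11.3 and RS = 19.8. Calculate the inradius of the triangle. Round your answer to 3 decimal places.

r ≈ 3.294

Semiperimeter s = (13.5 + 19.8 + 11.3)/2 = 22.3.
Heron's formula: area = √(22.3·8.8·2.5·11) ≈ 73.462.
Inradius = area/s = 73.462/22.3 ≈ 3.2942.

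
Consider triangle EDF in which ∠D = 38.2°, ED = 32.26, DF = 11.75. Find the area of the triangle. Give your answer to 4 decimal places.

117.2054

Area = ½·ED·DF·sin D ≈ 117.21.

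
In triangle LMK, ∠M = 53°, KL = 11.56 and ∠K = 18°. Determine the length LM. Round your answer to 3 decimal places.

4.473

The third angle is ∠L = 180° − ∠M − ∠K = 109.00°.
Law of sines: LM = KL·sin K/sin M ≈ 4.4729.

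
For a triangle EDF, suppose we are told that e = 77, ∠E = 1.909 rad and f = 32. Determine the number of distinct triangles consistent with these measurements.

1

f·sin E = 32·sin(1.909 rad) ≈ 30.19.
Since ∠E is not acute, a triangle exists only if e > f; here e > f, so there is exactly one triangle.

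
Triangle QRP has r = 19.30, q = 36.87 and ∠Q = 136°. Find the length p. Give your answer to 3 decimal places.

20.463

Law of sines: sin R = r·sin Q/q ≈ 0.36363.
Since q ≥ r, only the acute value applies: ∠R ≈ 21.32°.
Then ∠P = 180° − ∠Q − ∠R ≈ 22.68°.
Law of sines gives p = q·sin P/sin Q ≈ 20.463.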